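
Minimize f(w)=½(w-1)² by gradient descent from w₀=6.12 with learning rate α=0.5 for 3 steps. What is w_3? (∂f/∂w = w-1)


step 1: grad = 6.12-1 = 5.12; w = 6.12 - 0.5·(5.12) = 3.56
step 2: grad = 3.56-1 = 2.56; w = 3.56 - 0.5·(2.56) = 2.28
step 3: grad = 2.28-1 = 1.28; w = 2.28 - 0.5·(1.28) = 1.64

1.64


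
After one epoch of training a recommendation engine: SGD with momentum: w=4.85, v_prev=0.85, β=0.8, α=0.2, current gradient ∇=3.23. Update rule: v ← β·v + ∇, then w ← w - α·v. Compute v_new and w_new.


v_new = 0.8·0.85 + 3.23 = 0.68 + 3.23 = 3.91
w_new = 4.85 - 0.2·3.91 = 4.85 - 0.782 = 4.068

v_new=3.91, w_new=4.068


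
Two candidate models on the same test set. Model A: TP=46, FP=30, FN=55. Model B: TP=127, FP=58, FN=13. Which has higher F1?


Model A: P=46/76=0.6053, R=46/101=0.4554, F1=2PR/(P+R)=2TP/(2TP+FP+FN)=92/177=0.5198
Model B: P=127/185=0.6865, R=127/140=0.9071, F1=2PR/(P+R)=2TP/(2TP+FP+FN)=254/325=0.7815
0.5198 < 0.7815 → Model B

Model B


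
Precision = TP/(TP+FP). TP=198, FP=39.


Precision = TP/(TP+FP)
= 198/(198+39)
= 198/237 = 83.54%

83.54%


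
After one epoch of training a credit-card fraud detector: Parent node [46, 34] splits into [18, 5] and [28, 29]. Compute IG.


Parent = [46, 34], H_parent = 0.9837
H_left = 0.7554 (n=23), H_right = 0.9998 (n=57)
H_children = (23/80)·0.7554 + (57/80)·0.9998 = 0.9295
IG = 0.9837 - 0.9295 = 0.0542

0.0542


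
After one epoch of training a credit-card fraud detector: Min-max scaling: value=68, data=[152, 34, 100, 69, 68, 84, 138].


min=34, max=152
(68-34)/(152-34) = 34/118 = 0.2881

0.2881


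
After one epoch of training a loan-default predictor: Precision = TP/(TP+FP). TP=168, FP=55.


Precision = TP/(TP+FP)
= 168/(168+55)
= 168/223 = 75.34%

75.34%


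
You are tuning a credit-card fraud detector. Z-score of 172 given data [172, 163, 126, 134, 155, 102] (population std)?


μ = 142, σ = 23.9096
z = (172 - 142)/23.9096 = 1.2547

1.2547


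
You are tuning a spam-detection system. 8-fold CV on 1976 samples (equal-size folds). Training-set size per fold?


Fold size = 1976/8 = 247
Training per fold = 1976 - 247 = 1729

1729


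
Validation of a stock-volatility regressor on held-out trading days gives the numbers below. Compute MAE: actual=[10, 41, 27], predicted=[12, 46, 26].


Absolute errors: |10-12|=2, |41-46|=5, |27-26|=1
Sum = 8
MAE = 8/3 = 8/3

8/3


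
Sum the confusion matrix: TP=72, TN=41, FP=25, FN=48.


Total = TP + TN + FP + FN
= 72 + 41 + 25 + 48
= 186
(Predicted positive: 97, predicted negative: 89)

186


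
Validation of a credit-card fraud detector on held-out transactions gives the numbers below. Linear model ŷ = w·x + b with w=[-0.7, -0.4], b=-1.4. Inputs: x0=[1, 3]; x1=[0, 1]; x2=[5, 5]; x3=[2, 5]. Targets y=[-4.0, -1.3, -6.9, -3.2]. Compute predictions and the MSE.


ŷ0 = (-0.7)·(1) + (-0.4)·(3) - 1.4 = -3.3
ŷ1 = (-0.7)·(0) + (-0.4)·(1) - 1.4 = -1.8
ŷ2 = (-0.7)·(5) + (-0.4)·(5) - 1.4 = -6.9
ŷ3 = (-0.7)·(2) + (-0.4)·(5) - 1.4 = -4.8
errors² = [0.49, 0.25, 0.0, 2.56]
MSE = 3.3000/4 = 0.825

0.825


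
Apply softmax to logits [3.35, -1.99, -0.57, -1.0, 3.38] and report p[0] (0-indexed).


Exponentials: e^3.35=28.5027, e^-1.99=0.1367, e^-0.57=0.5655, e^-1.0=0.3679, e^3.38=29.3708
Sum = 58.9436
Softmax = [0.4836, 0.0023, 0.0096, 0.0062, 0.4983]
p[0] = 28.5027/58.9436 = 0.4836

0.4836


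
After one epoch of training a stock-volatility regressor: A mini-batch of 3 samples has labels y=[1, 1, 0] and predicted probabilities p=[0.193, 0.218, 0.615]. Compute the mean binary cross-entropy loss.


L[0] = -ln(0.193) = 1.6451
L[1] = -ln(0.218) = 1.5233
L[2] = -ln(1-0.615) = -ln(0.385) = 0.9545
mean = (1.6451 + 1.5233 + 0.9545)/3 = 1.3743

1.3743


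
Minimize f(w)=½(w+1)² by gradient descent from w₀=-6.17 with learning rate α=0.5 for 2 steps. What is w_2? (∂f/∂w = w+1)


step 1: grad = -6.17+1 = -5.17; w = -6.17 - 0.5·(-5.17) = -3.585
step 2: grad = -3.585+1 = -2.585; w = -3.585 - 0.5·(-2.585) = -2.2925

-2.2925


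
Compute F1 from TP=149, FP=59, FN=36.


Precision = 149/208 = 0.7163
Recall = 149/185 = 0.8054
F1 = 2·P·R/(P+R) = 2·TP/(2·TP+FP+FN) = 298/(298+59+36) = 298/393 = 0.7583

0.7583


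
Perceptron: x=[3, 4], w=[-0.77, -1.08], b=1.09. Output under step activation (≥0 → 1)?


z = (3)·(-0.77) + (4)·(-1.08) + 1.09
  = -5.54
step(z) = 0 (z<0)

0


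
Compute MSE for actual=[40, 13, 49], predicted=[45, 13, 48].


Squared errors: (40-45)²=25, (13-13)²=0, (49-48)²=1
Sum = 26
MSE = 26/3 = 26/3

26/3


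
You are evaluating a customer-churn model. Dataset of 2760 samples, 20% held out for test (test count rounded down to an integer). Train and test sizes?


Test = ⌊2760·20/100⌋ = 552
Train = 2760 - 552 = 2208

Train: 2208, Test: 552


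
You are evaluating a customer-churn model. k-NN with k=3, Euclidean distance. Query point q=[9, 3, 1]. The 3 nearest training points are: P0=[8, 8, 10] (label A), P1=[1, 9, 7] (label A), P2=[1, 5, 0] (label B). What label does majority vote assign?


d(q,P0) = 10.3441  (label A)
d(q,P1) = 11.6619  (label A)
d(q,P2) = 8.3066  (label B)
Votes: A=2, B=1
Majority → A

A


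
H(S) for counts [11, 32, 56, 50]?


Probabilities: [11/149, 32/149, 56/149, 50/149] ≈ [0.0738, 0.2148, 0.3758, 0.3356]
H = -((11/149)·log₂(11/149) + (32/149)·log₂(32/149) + (56/149)·log₂(56/149) + (50/149)·log₂(50/149))
  = 1.8134 bits

1.8134 bits


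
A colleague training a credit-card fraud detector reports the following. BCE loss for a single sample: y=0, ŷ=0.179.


BCE = -[y·ln(p) + (1-y)·ln(1-p)]
= -0 - 1·ln(1-0.179)
= -ln(0.821) = 0.1972

0.1972


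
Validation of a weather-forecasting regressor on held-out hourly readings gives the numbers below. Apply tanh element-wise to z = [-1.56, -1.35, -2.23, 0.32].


tanh(-1.56) = -0.9154
tanh(-1.35) = -0.8741
tanh(-2.23) = -0.9771
tanh(0.32) = 0.3095
result = [-0.9154, -0.8741, -0.9771, 0.3095]

[-0.9154, -0.8741, -0.9771, 0.3095]


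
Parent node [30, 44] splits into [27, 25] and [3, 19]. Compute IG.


Parent = [30, 44], H_parent = 0.974
H_left = 0.9989 (n=52), H_right = 0.5746 (n=22)
H_children = (52/74)·0.9989 + (22/74)·0.5746 = 0.8728
IG = 0.974 - 0.8728 = 0.1012

0.1012


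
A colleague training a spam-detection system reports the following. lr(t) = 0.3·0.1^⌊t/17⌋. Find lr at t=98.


n_drops = ⌊98/17⌋ = 5
lr = 0.3·0.1^5 = 0.3·0.00001 = 0.000003

0.000003


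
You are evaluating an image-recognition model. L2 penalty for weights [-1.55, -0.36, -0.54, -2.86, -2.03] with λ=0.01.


‖w‖₂² = (-1.55)² + (-0.36)² + (-0.54)² + (-2.86)² + (-2.03)²
     = 2.4025 + 0.1296 + 0.2916 + 8.1796 + 4.1209
     = 15.1242
λ·‖w‖₂² = 0.01·15.1242 = 0.151242

0.151242


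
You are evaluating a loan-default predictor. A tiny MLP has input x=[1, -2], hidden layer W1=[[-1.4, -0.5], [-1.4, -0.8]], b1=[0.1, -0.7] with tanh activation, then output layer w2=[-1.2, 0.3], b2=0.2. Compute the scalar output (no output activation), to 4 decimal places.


z1[0] = (-1.4)·(1) + (-0.5)·(-2) + 0.1 = -0.3
z1[1] = (-1.4)·(1) + (-0.8)·(-2) - 0.7 = -0.5
h = tanh(z1) = [-0.2913, -0.4621]
output = (-1.2)·(-0.2913) + (0.3)·(-0.4621) + 0.2 = 0.4109

0.4109


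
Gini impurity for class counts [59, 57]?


Probabilities: [59/116, 57/116] ≈ [0.5086, 0.4914]
Σpᵢ² = (3481 + 3249)/116² = 6730/13456
Gini = 1 - Σpᵢ² = 1 - 6730/13456 = 0.4999

0.4999


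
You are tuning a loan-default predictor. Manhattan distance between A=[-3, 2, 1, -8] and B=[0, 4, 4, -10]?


d = |-3-0| + |2-4| + |1-4| + |-8+ 10|
  = 3 + 2 + 3 + 2
  = 10

10


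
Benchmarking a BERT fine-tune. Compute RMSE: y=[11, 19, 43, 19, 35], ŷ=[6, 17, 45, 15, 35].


MSE = 49/5 = 9.8
RMSE = √(49/5) = 3.1305

3.1305


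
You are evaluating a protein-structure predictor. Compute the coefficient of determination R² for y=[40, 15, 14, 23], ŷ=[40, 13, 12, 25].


ȳ = 23
SS_res = Σ(y-ŷ)² = 12
SS_tot = Σ(y-ȳ)² = 434
R² = 1 - SS_res/SS_tot = 1 - 0.0276 = 0.9724

0.9724


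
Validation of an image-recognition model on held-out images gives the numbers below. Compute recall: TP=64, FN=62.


Recall = TP/(TP+FN)
= 64/(64+62)
= 64/126 = 50.79%

50.79%


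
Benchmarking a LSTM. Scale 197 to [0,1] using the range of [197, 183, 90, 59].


min=59, max=197
(197-59)/(197-59) = 138/138 = 1.0

1.0


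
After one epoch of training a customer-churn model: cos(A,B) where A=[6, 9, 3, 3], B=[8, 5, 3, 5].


A·B = 6·8 + 9·5 + 3·3 + 3·5 = 117
‖A‖ = √135 = 11.619, ‖B‖ = √123 = 11.0905
cos = 117/(√135·√123) = 117/√16605 = 0.908

0.908


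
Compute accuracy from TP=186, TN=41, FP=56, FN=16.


Accuracy = (TP+TN)/(TP+TN+FP+FN)
= (186+41)/(299)
= 227/299 = 75.92%

75.92%


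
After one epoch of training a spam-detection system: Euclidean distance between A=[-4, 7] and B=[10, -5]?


d = √((-4-10)² + (7+ 5)²)
  = √(196 + 144)
  = √340 = 18.4391

18.4391


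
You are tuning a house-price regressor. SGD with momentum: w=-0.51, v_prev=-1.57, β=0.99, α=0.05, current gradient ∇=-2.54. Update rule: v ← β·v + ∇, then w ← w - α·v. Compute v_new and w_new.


v_new = 0.99·-1.57 - 2.54 = -1.5543 - 2.54 = -4.0943
w_new = -0.51 - 0.05·-4.0943 = -0.51 + 0.204715 = -0.305285

v_new=-4.0943, w_new=-0.305285


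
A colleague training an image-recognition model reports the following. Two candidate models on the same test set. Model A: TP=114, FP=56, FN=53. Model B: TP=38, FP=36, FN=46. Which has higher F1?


Model A: P=114/170=0.6706, R=114/167=0.6826, F1=2PR/(P+R)=2TP/(2TP+FP+FN)=228/337=0.6766
Model B: P=38/74=0.5135, R=38/84=0.4524, F1=2PR/(P+R)=2TP/(2TP+FP+FN)=76/158=0.481
0.6766 > 0.481 → Model A

Model A


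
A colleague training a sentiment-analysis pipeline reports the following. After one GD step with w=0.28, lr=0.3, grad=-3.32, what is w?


w_new = w - α·∇
= 0.28 - 0.3·-3.32
= 0.28 + 0.996
= 1.276

1.276


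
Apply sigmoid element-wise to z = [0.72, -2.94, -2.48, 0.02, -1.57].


σ(0.72) = 1/(1+e^-0.72) = 0.6726
σ(-2.94) = 1/(1+e^2.94) = 0.0502
σ(-2.48) = 1/(1+e^2.48) = 0.0773
σ(0.02) = 1/(1+e^-0.02) = 0.505
σ(-1.57) = 1/(1+e^1.57) = 0.1722
result = [0.6726, 0.0502, 0.0773, 0.505, 0.1722]

[0.6726, 0.0502, 0.0773, 0.505, 0.1722]


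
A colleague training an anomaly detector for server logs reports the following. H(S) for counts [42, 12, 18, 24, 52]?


Probabilities: [42/148, 12/148, 18/148, 24/148, 52/148] ≈ [0.2838, 0.0811, 0.1216, 0.1622, 0.3514]
H = -((42/148)·log₂(42/148) + (12/148)·log₂(12/148) + (18/148)·log₂(18/148) + (24/148)·log₂(24/148) + (52/148)·log₂(52/148))
  = 2.135 bits

2.135 bits


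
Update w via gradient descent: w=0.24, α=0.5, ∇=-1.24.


w_new = w - α·∇
= 0.24 - 0.5·-1.24
= 0.24 + 0.62
= 0.86

0.86


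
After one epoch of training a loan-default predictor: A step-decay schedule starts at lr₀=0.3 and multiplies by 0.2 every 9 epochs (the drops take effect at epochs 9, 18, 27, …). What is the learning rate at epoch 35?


n_drops = ⌊35/9⌋ = 3
lr = 0.3·0.2^3 = 0.3·0.008 = 0.0024

0.0024


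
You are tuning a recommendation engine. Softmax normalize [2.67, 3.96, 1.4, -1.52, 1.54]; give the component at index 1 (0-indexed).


Exponentials: e^2.67=14.44, e^3.96=52.4573, e^1.4=4.0552, e^-1.52=0.2187, e^1.54=4.6646
Sum = 75.8358
Softmax = [0.1904, 0.6917, 0.0535, 0.0029, 0.0615]
p[1] = 52.4573/75.8358 = 0.6917

0.6917


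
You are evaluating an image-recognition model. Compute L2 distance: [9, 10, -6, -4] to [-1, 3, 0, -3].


d = √((9+ 1)² + (10-3)² + (-6-0)² + (-4+ 3)²)
  = √(100 + 49 + 36 + 1)
  = √186 = 13.6382

13.6382


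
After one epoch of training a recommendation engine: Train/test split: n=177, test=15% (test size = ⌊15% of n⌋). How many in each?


Test = ⌊177·15/100⌋ = 26
Train = 177 - 26 = 151

Train: 151, Test: 26


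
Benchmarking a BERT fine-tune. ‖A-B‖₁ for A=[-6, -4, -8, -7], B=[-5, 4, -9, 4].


d = |-6+ 5| + |-4-4| + |-8+ 9| + |-7-4|
  = 1 + 8 + 1 + 11
  = 21

21


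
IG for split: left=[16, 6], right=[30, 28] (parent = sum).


Parent = [46, 34], H_parent = 0.9837
H_left = 0.8454 (n=22), H_right = 0.9991 (n=58)
H_children = (22/80)·0.8454 + (58/80)·0.9991 = 0.9568
IG = 0.9837 - 0.9568 = 0.0269

0.0269


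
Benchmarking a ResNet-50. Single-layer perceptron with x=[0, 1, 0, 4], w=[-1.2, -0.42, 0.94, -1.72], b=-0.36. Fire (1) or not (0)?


z = (0)·(-1.2) + (1)·(-0.42) + (0)·(0.94) + (4)·(-1.72) - 0.36
  = -7.66
step(z) = 0 (z<0)

0


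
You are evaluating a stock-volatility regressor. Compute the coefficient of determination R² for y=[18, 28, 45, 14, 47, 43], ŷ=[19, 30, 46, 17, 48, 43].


ȳ = 32.5
SS_res = Σ(y-ŷ)² = 16
SS_tot = Σ(y-ȳ)² = 1049.5
R² = 1 - SS_res/SS_tot = 1 - 0.0152 = 0.9848

0.9848


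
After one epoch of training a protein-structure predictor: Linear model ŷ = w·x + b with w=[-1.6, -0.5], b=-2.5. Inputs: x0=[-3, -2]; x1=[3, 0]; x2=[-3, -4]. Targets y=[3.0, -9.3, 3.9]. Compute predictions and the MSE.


ŷ0 = (-1.6)·(-3) + (-0.5)·(-2) - 2.5 = 3.3
ŷ1 = (-1.6)·(3) + (-0.5)·(0) - 2.5 = -7.3
ŷ2 = (-1.6)·(-3) + (-0.5)·(-4) - 2.5 = 4.3
errors² = [0.09, 4.0, 0.16]
MSE = 4.2500/3 = 1.4167

1.4167


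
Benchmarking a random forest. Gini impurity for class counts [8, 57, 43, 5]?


Probabilities: [8/113, 57/113, 43/113, 5/113] ≈ [0.0708, 0.5044, 0.3805, 0.0442]
Σpᵢ² = (64 + 3249 + 1849 + 25)/113² = 5187/12769
Gini = 1 - Σpᵢ² = 1 - 5187/12769 = 0.5938

0.5938


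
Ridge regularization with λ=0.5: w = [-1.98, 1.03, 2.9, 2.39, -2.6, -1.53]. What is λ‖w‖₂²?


‖w‖₂² = (-1.98)² + (1.03)² + (2.9)² + (2.39)² + (-2.6)² + (-1.53)²
     = 3.9204 + 1.0609 + 8.41 + 5.7121 + 6.76 + 2.3409
     = 28.2043
λ·‖w‖₂² = 0.5·28.2043 = 14.10215

14.10215


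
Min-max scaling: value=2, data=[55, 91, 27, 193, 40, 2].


min=2, max=193
(2-2)/(193-2) = 0/191 = 0.0

0.0


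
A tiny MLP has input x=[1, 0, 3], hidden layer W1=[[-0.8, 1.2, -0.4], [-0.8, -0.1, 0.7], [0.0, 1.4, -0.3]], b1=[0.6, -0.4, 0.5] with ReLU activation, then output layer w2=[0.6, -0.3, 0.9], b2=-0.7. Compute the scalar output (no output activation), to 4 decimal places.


z1[0] = (-0.8)·(1) + (1.2)·(0) + (-0.4)·(3) + 0.6 = -1.4
z1[1] = (-0.8)·(1) + (-0.1)·(0) + (0.7)·(3) - 0.4 = 0.9
z1[2] = (0.0)·(1) + (1.4)·(0) + (-0.3)·(3) + 0.5 = -0.4
h = ReLU(z1) = [0.0, 0.9, 0.0]
output = (0.6)·(0.0) + (-0.3)·(0.9) + (0.9)·(0.0) - 0.7 = -0.97

-0.97


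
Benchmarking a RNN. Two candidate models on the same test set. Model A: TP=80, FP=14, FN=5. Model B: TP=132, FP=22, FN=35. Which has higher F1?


Model A: P=80/94=0.8511, R=80/85=0.9412, F1=2PR/(P+R)=2TP/(2TP+FP+FN)=160/179=0.8939
Model B: P=132/154=0.8571, R=132/167=0.7904, F1=2PR/(P+R)=2TP/(2TP+FP+FN)=264/321=0.8224
0.8939 > 0.8224 → Model A

Model A


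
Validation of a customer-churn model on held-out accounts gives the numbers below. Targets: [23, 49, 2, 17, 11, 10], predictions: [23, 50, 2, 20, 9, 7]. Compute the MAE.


Absolute errors: |23-23|=0, |49-50|=1, |2-2|=0, |17-20|=3, |11-9|=2, |10-7|=3
Sum = 9
MAE = 9/6 = 3/2

3/2


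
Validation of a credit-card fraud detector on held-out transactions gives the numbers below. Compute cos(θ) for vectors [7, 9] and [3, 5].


A·B = 7·3 + 9·5 = 66
‖A‖ = √130 = 11.4018, ‖B‖ = √34 = 5.831
cos = 66/(√130·√34) = 66/√4420 = 0.9927

0.9927


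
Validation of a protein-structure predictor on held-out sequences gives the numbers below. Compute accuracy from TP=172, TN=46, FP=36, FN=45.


Accuracy = (TP+TN)/(TP+TN+FP+FN)
= (172+46)/(299)
= 218/299 = 72.91%

72.91%


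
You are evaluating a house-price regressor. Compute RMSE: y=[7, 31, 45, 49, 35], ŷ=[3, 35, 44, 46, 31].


MSE = 58/5 = 11.6
RMSE = √(58/5) = 3.4059

3.4059


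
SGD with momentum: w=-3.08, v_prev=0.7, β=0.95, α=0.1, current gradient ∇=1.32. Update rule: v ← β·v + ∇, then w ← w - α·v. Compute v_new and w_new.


v_new = 0.95·0.7 + 1.32 = 0.665 + 1.32 = 1.985
w_new = -3.08 - 0.1·1.985 = -3.08 - 0.1985 = -3.2785

v_new=1.985, w_new=-3.2785


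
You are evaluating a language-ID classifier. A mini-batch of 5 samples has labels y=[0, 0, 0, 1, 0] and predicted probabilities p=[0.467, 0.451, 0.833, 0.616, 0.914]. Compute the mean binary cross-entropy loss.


L[0] = -ln(1-0.467) = -ln(0.533) = 0.6292
L[1] = -ln(1-0.451) = -ln(0.549) = 0.5997
L[2] = -ln(1-0.833) = -ln(0.167) = 1.7898
L[3] = -ln(0.616) = 0.4845
L[4] = -ln(1-0.914) = -ln(0.086) = 2.4534
mean = (0.6292 + 0.5997 + 1.7898 + 0.4845 + 2.4534)/5 = 1.1913

1.1913


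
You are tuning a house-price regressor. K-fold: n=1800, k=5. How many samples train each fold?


Fold size = 1800/5 = 360
Training per fold = 1800 - 360 = 1440

1440


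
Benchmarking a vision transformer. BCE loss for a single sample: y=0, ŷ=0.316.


BCE = -[y·ln(p) + (1-y)·ln(1-p)]
= -0 - 1·ln(1-0.316)
= -ln(0.684) = 0.3798

0.3798


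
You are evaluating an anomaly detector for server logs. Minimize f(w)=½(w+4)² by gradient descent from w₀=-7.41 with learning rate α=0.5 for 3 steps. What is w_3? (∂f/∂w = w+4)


step 1: grad = -7.41+4 = -3.41; w = -7.41 - 0.5·(-3.41) = -5.705
step 2: grad = -5.705+4 = -1.705; w = -5.705 - 0.5·(-1.705) = -4.8525
step 3: grad = -4.8525+4 = -0.8525; w = -4.8525 - 0.5·(-0.8525) = -4.42625

-4.42625


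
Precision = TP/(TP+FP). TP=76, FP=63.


Precision = TP/(TP+FP)
= 76/(76+63)
= 76/139 = 54.68%

54.68%


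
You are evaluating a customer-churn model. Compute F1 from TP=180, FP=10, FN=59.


Precision = 180/190 = 0.9474
Recall = 180/239 = 0.7531
F1 = 2·P·R/(P+R) = 2·TP/(2·TP+FP+FN) = 360/(360+10+59) = 360/429 = 0.8392

0.8392


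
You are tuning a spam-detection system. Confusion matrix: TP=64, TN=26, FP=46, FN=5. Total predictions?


Total = TP + TN + FP + FN
= 64 + 26 + 46 + 5
= 141
(Predicted positive: 110, predicted negative: 31)

141


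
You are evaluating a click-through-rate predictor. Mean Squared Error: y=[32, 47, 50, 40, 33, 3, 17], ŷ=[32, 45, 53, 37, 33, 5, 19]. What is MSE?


Squared errors: (32-32)²=0, (47-45)²=4, (50-53)²=9, (40-37)²=9, (33-33)²=0, (3-5)²=4, (17-19)²=4
Sum = 30
MSE = 30/7 = 30/7

30/7


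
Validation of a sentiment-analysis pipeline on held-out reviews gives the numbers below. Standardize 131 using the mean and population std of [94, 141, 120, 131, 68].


μ = 110.8, σ = 26.5285
z = (131 - 110.8)/26.5285 = 0.7614

0.7614


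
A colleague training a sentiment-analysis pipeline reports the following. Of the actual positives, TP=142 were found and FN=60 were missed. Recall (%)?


Recall = TP/(TP+FN)
= 142/(142+60)
= 142/202 = 70.3%

70.3%


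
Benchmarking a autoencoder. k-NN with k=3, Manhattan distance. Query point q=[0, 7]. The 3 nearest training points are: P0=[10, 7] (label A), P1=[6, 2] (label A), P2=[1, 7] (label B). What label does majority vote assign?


d(q,P0) = 10  (label A)
d(q,P1) = 11  (label A)
d(q,P2) = 1  (label B)
Votes: A=2, B=1
Majority → A

A


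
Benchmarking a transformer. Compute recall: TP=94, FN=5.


Recall = TP/(TP+FN)
= 94/(94+5)
= 94/99 = 94.95%

94.95%


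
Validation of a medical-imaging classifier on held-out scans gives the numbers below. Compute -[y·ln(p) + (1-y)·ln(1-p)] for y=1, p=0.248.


BCE = -[y·ln(p) + (1-y)·ln(1-p)]
= -1·ln(0.248) - 0
= -ln(0.248) = 1.3943

1.3943


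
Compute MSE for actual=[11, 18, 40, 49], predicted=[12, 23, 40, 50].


Squared errors: (11-12)²=1, (18-23)²=25, (40-40)²=0, (49-50)²=1
Sum = 27
MSE = 27/4 = 27/4

27/4


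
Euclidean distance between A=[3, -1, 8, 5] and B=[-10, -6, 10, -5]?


d = √((3+ 10)² + (-1+ 6)² + (8-10)² + (5+ 5)²)
  = √(169 + 25 + 4 + 100)
  = √298 = 17.2627

17.2627


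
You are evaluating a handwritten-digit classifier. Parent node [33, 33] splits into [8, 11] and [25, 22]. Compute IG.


Parent = [33, 33], H_parent = 1
H_left = 0.9819 (n=19), H_right = 0.9971 (n=47)
H_children = (19/66)·0.9819 + (47/66)·0.9971 = 0.9927
IG = 1 - 0.9927 = 0.0073

0.0073


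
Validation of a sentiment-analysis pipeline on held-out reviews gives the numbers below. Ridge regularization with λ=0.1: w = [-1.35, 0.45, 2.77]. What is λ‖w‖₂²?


‖w‖₂² = (-1.35)² + (0.45)² + (2.77)²
     = 1.8225 + 0.2025 + 7.6729
     = 9.6979
λ·‖w‖₂² = 0.1·9.6979 = 0.96979

0.96979


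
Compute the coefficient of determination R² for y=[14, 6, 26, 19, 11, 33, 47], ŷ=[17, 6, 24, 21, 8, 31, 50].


ȳ = 22.2857
SS_res = Σ(y-ŷ)² = 39
SS_tot = Σ(y-ȳ)² = 1211.43
R² = 1 - SS_res/SS_tot = 1 - 0.0322 = 0.9678

0.9678


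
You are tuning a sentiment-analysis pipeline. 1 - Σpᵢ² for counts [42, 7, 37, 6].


Probabilities: [42/92, 7/92, 37/92, 6/92] ≈ [0.4565, 0.0761, 0.4022, 0.0652]
Σpᵢ² = (1764 + 49 + 1369 + 36)/92² = 3218/8464
Gini = 1 - Σpᵢ² = 1 - 3218/8464 = 0.6198

0.6198


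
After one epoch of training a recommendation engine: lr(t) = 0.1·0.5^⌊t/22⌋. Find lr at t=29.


n_drops = ⌊29/22⌋ = 1
lr = 0.1·0.5^1 = 0.1·0.5 = 0.05

0.05


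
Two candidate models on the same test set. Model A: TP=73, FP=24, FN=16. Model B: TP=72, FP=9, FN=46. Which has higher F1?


Model A: P=73/97=0.7526, R=73/89=0.8202, F1=2PR/(P+R)=2TP/(2TP+FP+FN)=146/186=0.7849
Model B: P=72/81=0.8889, R=72/118=0.6102, F1=2PR/(P+R)=2TP/(2TP+FP+FN)=144/199=0.7236
0.7849 > 0.7236 → Model A

Model A


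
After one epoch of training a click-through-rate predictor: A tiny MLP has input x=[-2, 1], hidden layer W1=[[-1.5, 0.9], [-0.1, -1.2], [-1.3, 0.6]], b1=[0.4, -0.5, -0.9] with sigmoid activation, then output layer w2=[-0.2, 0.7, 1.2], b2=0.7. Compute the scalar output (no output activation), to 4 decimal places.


z1[0] = (-1.5)·(-2) + (0.9)·(1) + 0.4 = 4.3
z1[1] = (-0.1)·(-2) + (-1.2)·(1) - 0.5 = -1.5
z1[2] = (-1.3)·(-2) + (0.6)·(1) - 0.9 = 2.3
h = sigmoid(z1) = [0.9866, 0.1824, 0.9089]
output = (-0.2)·(0.9866) + (0.7)·(0.1824) + (1.2)·(0.9089) + 0.7 = 1.721

1.721


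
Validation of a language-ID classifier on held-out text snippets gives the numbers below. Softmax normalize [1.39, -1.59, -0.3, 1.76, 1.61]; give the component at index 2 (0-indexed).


Exponentials: e^1.39=4.0149, e^-1.59=0.2039, e^-0.3=0.7408, e^1.76=5.8124, e^1.61=5.0028
Sum = 15.7748
Softmax = [0.2545, 0.0129, 0.047, 0.3685, 0.3171]
p[2] = 0.7408/15.7748 = 0.047

0.047


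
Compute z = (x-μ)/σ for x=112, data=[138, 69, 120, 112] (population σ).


μ = 109.75, σ = 25.3414
z = (112 - 109.75)/25.3414 = 0.0888

0.0888


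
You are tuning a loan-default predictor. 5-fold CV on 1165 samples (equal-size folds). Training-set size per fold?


Fold size = 1165/5 = 233
Training per fold = 1165 - 233 = 932

932


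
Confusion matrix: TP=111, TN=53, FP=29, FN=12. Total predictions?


Total = TP + TN + FP + FN
= 111 + 53 + 29 + 12
= 205
(Predicted positive: 140, predicted negative: 65)

205


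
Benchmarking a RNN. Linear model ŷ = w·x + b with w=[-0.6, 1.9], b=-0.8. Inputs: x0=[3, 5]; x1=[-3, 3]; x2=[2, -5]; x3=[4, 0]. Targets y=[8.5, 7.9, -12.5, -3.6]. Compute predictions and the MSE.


ŷ0 = (-0.6)·(3) + (1.9)·(5) - 0.8 = 6.9
ŷ1 = (-0.6)·(-3) + (1.9)·(3) - 0.8 = 6.7
ŷ2 = (-0.6)·(2) + (1.9)·(-5) - 0.8 = -11.5
ŷ3 = (-0.6)·(4) + (1.9)·(0) - 0.8 = -3.2
errors² = [2.56, 1.44, 1.0, 0.16]
MSE = 5.1600/4 = 1.29

1.29


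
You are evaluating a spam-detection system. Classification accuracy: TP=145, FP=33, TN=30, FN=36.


Accuracy = (TP+TN)/(TP+TN+FP+FN)
= (145+30)/(244)
= 175/244 = 71.72%

71.72%


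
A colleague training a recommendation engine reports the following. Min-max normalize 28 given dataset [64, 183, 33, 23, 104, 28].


min=23, max=183
(28-23)/(183-23) = 5/160 = 0.0312

0.0312


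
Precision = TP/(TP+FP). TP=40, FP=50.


Precision = TP/(TP+FP)
= 40/(40+50)
= 40/90 = 44.44%

44.44%


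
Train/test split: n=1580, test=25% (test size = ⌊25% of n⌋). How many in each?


Test = ⌊1580·25/100⌋ = 395
Train = 1580 - 395 = 1185

Train: 1185, Test: 395


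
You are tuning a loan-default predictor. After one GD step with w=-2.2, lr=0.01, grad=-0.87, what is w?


w_new = w - α·∇
= -2.2 - 0.01·-0.87
= -2.2 + 0.0087
= -2.1913

-2.1913


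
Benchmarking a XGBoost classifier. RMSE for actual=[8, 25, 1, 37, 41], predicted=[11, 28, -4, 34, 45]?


MSE = 68/5 = 13.6
RMSE = √(68/5) = 3.6878

3.6878


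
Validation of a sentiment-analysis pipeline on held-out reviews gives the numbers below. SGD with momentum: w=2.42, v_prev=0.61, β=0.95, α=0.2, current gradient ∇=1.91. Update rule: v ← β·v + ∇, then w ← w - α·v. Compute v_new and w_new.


v_new = 0.95·0.61 + 1.91 = 0.5795 + 1.91 = 2.4895
w_new = 2.42 - 0.2·2.4895 = 2.42 - 0.4979 = 1.9221

v_new=2.4895, w_new=1.9221


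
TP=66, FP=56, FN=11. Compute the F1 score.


Precision = 66/122 = 0.541
Recall = 66/77 = 0.8571
F1 = 2·P·R/(P+R) = 2·TP/(2·TP+FP+FN) = 132/(132+56+11) = 132/199 = 0.6633

0.6633


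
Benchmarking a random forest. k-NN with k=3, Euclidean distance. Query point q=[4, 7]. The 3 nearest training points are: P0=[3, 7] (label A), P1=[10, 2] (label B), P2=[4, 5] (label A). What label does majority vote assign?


d(q,P0) = 1.0  (label A)
d(q,P1) = 7.8102  (label B)
d(q,P2) = 2.0  (label A)
Votes: A=2, B=1
Majority → A

A


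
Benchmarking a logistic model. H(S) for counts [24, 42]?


Probabilities: [24/66, 42/66] ≈ [0.3636, 0.6364]
H = -((24/66)·log₂(24/66) + (42/66)·log₂(42/66))
  = 0.9457 bits

0.9457 bits


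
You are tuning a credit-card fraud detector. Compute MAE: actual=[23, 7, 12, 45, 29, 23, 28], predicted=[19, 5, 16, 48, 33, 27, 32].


Absolute errors: |23-19|=4, |7-5|=2, |12-16|=4, |45-48|=3, |29-33|=4, |23-27|=4, |28-32|=4
Sum = 25
MAE = 25/7 = 25/7

25/7


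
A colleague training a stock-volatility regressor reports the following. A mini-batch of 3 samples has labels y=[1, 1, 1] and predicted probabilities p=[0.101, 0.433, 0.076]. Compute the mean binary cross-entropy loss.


L[0] = -ln(0.101) = 2.2926
L[1] = -ln(0.433) = 0.837
L[2] = -ln(0.076) = 2.577
mean = (2.2926 + 0.837 + 2.577)/3 = 1.9022

1.9022


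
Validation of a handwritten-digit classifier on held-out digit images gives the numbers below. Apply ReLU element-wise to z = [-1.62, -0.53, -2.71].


ReLU(-1.62) = max(0, -1.62) = 0.0
ReLU(-0.53) = max(0, -0.53) = 0.0
ReLU(-2.71) = max(0, -2.71) = 0.0
result = [0.0, 0.0, 0.0]

[0.0, 0.0, 0.0]


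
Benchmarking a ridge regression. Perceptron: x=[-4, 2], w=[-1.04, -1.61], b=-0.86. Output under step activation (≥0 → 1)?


z = (-4)·(-1.04) + (2)·(-1.61) - 0.86
  = 0.08
step(z) = 1 (z≥0)

1


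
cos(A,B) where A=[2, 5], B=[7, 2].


A·B = 2·7 + 5·2 = 24
‖A‖ = √29 = 5.3852, ‖B‖ = √53 = 7.2801
cos = 24/(√29·√53) = 24/√1537 = 0.6122

0.6122


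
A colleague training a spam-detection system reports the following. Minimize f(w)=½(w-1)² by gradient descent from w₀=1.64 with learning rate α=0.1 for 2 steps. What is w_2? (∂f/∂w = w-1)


step 1: grad = 1.64-1 = 0.64; w = 1.64 - 0.1·(0.64) = 1.576
step 2: grad = 1.576-1 = 0.576; w = 1.576 - 0.1·(0.576) = 1.5184

1.5184


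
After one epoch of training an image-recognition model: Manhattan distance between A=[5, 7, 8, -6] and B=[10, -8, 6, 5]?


d = |5-10| + |7+ 8| + |8-6| + |-6-5|
  = 5 + 15 + 2 + 11
  = 33

33


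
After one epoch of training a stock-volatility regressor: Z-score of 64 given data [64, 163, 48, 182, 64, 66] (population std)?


μ = 97.8333, σ = 53.4117
z = (64 - 97.8333)/53.4117 = -0.6334

-0.6334


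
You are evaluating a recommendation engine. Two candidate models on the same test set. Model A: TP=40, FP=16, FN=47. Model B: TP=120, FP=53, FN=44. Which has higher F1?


Model A: P=40/56=0.7143, R=40/87=0.4598, F1=2PR/(P+R)=2TP/(2TP+FP+FN)=80/143=0.5594
Model B: P=120/173=0.6936, R=120/164=0.7317, F1=2PR/(P+R)=2TP/(2TP+FP+FN)=240/337=0.7122
0.5594 < 0.7122 → Model B

Model B


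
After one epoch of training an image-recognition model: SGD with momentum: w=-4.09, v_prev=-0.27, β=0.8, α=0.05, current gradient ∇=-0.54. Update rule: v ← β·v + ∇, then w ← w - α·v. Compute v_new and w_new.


v_new = 0.8·-0.27 - 0.54 = -0.216 - 0.54 = -0.756
w_new = -4.09 - 0.05·-0.756 = -4.09 + 0.0378 = -4.0522

v_new=-0.756, w_new=-4.0522


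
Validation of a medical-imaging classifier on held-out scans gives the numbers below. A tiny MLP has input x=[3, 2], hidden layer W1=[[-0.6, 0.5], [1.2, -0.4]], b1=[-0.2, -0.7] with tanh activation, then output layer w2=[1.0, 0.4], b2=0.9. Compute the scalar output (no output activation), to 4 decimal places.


z1[0] = (-0.6)·(3) + (0.5)·(2) - 0.2 = -1.0
z1[1] = (1.2)·(3) + (-0.4)·(2) - 0.7 = 2.1
h = tanh(z1) = [-0.7616, 0.9705]
output = (1.0)·(-0.7616) + (0.4)·(0.9705) + 0.9 = 0.5266

0.5266


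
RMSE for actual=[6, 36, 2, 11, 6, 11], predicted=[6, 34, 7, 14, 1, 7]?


MSE = 79/6 = 13.1667
RMSE = √(79/6) = 3.6286

3.6286


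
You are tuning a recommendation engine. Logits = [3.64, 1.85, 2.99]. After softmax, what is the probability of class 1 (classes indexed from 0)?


Exponentials: e^3.64=38.0918, e^1.85=6.3598, e^2.99=19.8857
Sum = 64.3373
Softmax = [0.5921, 0.0989, 0.3091]
p[1] = 6.3598/64.3373 = 0.0989

0.0989


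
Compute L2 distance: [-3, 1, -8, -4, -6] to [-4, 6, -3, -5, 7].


d = √((-3+ 4)² + (1-6)² + (-8+ 3)² + (-4+ 5)² + (-6-7)²)
  = √(1 + 25 + 25 + 1 + 169)
  = √221 = 14.8661

14.8661


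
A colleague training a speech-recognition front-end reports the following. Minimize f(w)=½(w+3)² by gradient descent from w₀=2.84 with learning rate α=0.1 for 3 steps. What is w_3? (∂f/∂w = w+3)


step 1: grad = 2.84+3 = 5.84; w = 2.84 - 0.1·(5.84) = 2.256
step 2: grad = 2.256+3 = 5.256; w = 2.256 - 0.1·(5.256) = 1.7304
step 3: grad = 1.7304+3 = 4.7304; w = 1.7304 - 0.1·(4.7304) = 1.25736

1.25736


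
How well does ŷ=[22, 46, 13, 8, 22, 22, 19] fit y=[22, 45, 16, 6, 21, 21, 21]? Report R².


ȳ = 21.7143
SS_res = Σ(y-ŷ)² = 20
SS_tot = Σ(y-ȳ)² = 823.43
R² = 1 - SS_res/SS_tot = 1 - 0.0243 = 0.9757

0.9757


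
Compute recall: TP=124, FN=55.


Recall = TP/(TP+FN)
= 124/(124+55)
= 124/179 = 69.27%

69.27%


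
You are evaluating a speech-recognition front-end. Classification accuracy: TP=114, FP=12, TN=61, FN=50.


Accuracy = (TP+TN)/(TP+TN+FP+FN)
= (114+61)/(237)
= 175/237 = 73.84%

73.84%


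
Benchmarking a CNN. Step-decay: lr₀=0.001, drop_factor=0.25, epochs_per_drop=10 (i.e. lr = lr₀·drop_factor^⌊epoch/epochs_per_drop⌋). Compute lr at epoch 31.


n_drops = ⌊31/10⌋ = 3
lr = 0.001·0.25^3 = 0.001·0.015625 = 0.000015625

0.000015625


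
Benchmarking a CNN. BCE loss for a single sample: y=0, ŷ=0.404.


BCE = -[y·ln(p) + (1-y)·ln(1-p)]
= -0 - 1·ln(1-0.404)
= -ln(0.596) = 0.5175

0.5175


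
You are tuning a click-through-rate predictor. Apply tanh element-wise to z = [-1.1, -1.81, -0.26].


tanh(-1.1) = -0.8005
tanh(-1.81) = -0.9478
tanh(-0.26) = -0.2543
result = [-0.8005, -0.9478, -0.2543]

[-0.8005, -0.9478, -0.2543]


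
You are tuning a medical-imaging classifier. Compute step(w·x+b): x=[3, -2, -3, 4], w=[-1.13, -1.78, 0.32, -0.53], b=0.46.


z = (3)·(-1.13) + (-2)·(-1.78) + (-3)·(0.32) + (4)·(-0.53) + 0.46
  = -2.45
step(z) = 0 (z<0)

0


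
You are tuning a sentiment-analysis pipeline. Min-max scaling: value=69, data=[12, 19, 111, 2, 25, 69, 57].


min=2, max=111
(69-2)/(111-2) = 67/109 = 0.6147

0.6147


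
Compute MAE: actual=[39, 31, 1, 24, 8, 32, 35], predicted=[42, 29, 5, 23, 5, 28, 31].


Absolute errors: |39-42|=3, |31-29|=2, |1-5|=4, |24-23|=1, |8-5|=3, |32-28|=4, |35-31|=4
Sum = 21
MAE = 21/7 = 3

3


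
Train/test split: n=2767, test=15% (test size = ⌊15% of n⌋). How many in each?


Test = ⌊2767·15/100⌋ = 415
Train = 2767 - 415 = 2352

Train: 2352, Test: 415


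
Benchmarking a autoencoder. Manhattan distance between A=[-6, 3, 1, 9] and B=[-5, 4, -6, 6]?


d = |-6+ 5| + |3-4| + |1+ 6| + |9-6|
  = 1 + 1 + 7 + 3
  = 12

12


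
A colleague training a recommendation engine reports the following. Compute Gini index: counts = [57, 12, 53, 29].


Probabilities: [57/151, 12/151, 53/151, 29/151] ≈ [0.3775, 0.0795, 0.351, 0.1921]
Σpᵢ² = (3249 + 144 + 2809 + 841)/151² = 7043/22801
Gini = 1 - Σpᵢ² = 1 - 7043/22801 = 0.6911

0.6911


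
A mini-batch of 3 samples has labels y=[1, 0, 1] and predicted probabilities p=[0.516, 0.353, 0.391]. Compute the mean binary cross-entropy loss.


L[0] = -ln(0.516) = 0.6616
L[1] = -ln(1-0.353) = -ln(0.647) = 0.4354
L[2] = -ln(0.391) = 0.939
mean = (0.6616 + 0.4354 + 0.939)/3 = 0.6787

0.6787


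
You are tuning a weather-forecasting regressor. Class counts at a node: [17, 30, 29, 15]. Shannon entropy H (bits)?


Probabilities: [17/91, 30/91, 29/91, 15/91] ≈ [0.1868, 0.3297, 0.3187, 0.1648]
H = -((17/91)·log₂(17/91) + (30/91)·log₂(30/91) + (29/91)·log₂(29/91) + (15/91)·log₂(15/91))
  = 1.9344 bits

1.9344 bits


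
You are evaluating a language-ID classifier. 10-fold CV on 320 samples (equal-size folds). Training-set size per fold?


Fold size = 320/10 = 32
Training per fold = 320 - 32 = 288

288


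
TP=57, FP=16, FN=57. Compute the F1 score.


Precision = 57/73 = 0.7808
Recall = 57/114 = 0.5
F1 = 2·P·R/(P+R) = 2·TP/(2·TP+FP+FN) = 114/(114+16+57) = 114/187 = 0.6096

0.6096


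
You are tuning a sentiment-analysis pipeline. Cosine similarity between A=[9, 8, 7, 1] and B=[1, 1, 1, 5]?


A·B = 9·1 + 8·1 + 7·1 + 1·5 = 29
‖A‖ = √195 = 13.9642, ‖B‖ = √28 = 5.2915
cos = 29/(√195·√28) = 29/√5460 = 0.3925

0.3925


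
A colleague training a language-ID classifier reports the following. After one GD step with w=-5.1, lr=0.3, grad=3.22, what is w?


w_new = w - α·∇
= -5.1 - 0.3·3.22
= -5.1 - 0.966
= -6.066

-6.066


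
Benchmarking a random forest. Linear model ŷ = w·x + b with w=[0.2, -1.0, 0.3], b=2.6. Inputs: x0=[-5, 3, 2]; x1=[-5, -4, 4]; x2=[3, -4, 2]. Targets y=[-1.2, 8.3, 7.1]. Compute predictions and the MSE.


ŷ0 = (0.2)·(-5) + (-1.0)·(3) + (0.3)·(2) + 2.6 = -0.8
ŷ1 = (0.2)·(-5) + (-1.0)·(-4) + (0.3)·(4) + 2.6 = 6.8
ŷ2 = (0.2)·(3) + (-1.0)·(-4) + (0.3)·(2) + 2.6 = 7.8
errors² = [0.16, 2.25, 0.49]
MSE = 2.9000/3 = 0.9667

0.9667


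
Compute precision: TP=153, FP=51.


Precision = TP/(TP+FP)
= 153/(153+51)
= 153/204 = 75.0%

75.0%


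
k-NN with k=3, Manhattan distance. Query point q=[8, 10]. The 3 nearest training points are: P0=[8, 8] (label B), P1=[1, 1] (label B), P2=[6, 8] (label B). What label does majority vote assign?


d(q,P0) = 2  (label B)
d(q,P1) = 16  (label B)
d(q,P2) = 4  (label B)
Votes: A=0, B=3
Majority → B

B


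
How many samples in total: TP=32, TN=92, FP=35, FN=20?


Total = TP + TN + FP + FN
= 32 + 92 + 35 + 20
= 179
(Predicted positive: 67, predicted negative: 112)

179


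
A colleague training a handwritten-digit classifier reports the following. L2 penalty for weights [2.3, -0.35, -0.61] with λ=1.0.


‖w‖₂² = (2.3)² + (-0.35)² + (-0.61)²
     = 5.29 + 0.1225 + 0.3721
     = 5.7846
λ·‖w‖₂² = 1.0·5.7846 = 5.7846

5.7846


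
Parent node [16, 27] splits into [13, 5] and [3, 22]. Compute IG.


Parent = [16, 27], H_parent = 0.9523
H_left = 0.8524 (n=18), H_right = 0.5294 (n=25)
H_children = (18/43)·0.8524 + (25/43)·0.5294 = 0.6646
IG = 0.9523 - 0.6646 = 0.2877

0.2877


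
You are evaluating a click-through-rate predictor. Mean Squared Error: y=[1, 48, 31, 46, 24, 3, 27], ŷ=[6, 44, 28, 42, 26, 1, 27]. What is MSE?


Squared errors: (1-6)²=25, (48-44)²=16, (31-28)²=9, (46-42)²=16, (24-26)²=4, (3-1)²=4, (27-27)²=0
Sum = 74
MSE = 74/7 = 74/7

74/7


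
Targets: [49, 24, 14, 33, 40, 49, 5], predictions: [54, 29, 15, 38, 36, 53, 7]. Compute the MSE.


Squared errors: (49-54)²=25, (24-29)²=25, (14-15)²=1, (33-38)²=25, (40-36)²=16, (49-53)²=16, (5-7)²=4
Sum = 112
MSE = 112/7 = 16

16


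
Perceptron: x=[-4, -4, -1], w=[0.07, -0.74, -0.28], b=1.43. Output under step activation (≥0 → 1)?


z = (-4)·(0.07) + (-4)·(-0.74) + (-1)·(-0.28) + 1.43
  = 4.39
step(z) = 1 (z≥0)

1


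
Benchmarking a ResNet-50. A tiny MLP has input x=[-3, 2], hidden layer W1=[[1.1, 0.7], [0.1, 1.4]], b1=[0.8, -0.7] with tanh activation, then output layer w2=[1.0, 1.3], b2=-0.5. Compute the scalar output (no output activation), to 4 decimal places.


z1[0] = (1.1)·(-3) + (0.7)·(2) + 0.8 = -1.1
z1[1] = (0.1)·(-3) + (1.4)·(2) - 0.7 = 1.8
h = tanh(z1) = [-0.8005, 0.9468]
output = (1.0)·(-0.8005) + (1.3)·(0.9468) - 0.5 = -0.0697

-0.0697


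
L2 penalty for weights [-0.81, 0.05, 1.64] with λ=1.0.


‖w‖₂² = (-0.81)² + (0.05)² + (1.64)²
     = 0.6561 + 0.0025 + 2.6896
     = 3.3482
λ·‖w‖₂² = 1.0·3.3482 = 3.3482

3.3482


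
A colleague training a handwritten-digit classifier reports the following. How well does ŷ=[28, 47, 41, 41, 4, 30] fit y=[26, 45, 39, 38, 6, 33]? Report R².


ȳ = 31.1667
SS_res = Σ(y-ŷ)² = 34
SS_tot = Σ(y-ȳ)² = 962.83
R² = 1 - SS_res/SS_tot = 1 - 0.0353 = 0.9647

0.9647


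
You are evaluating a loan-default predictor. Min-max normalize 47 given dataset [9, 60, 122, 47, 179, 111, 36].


min=9, max=179
(47-9)/(179-9) = 38/170 = 0.2235

0.2235


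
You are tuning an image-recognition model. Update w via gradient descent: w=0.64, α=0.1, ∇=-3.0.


w_new = w - α·∇
= 0.64 - 0.1·-3.0
= 0.64 + 0.3
= 0.94

0.94


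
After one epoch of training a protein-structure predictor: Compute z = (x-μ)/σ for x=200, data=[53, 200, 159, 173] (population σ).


μ = 146.25, σ = 55.8183
z = (200 - 146.25)/55.8183 = 0.9629

0.9629


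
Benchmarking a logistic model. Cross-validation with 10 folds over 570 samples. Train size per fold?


Fold size = 570/10 = 57
Training per fold = 570 - 57 = 513

513


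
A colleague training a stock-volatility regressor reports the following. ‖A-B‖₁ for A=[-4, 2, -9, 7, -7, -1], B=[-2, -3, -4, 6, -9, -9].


d = |-4+ 2| + |2+ 3| + |-9+ 4| + |7-6| + |-7+ 9| + |-1+ 9|
  = 2 + 5 + 5 + 1 + 2 + 8
  = 23

23


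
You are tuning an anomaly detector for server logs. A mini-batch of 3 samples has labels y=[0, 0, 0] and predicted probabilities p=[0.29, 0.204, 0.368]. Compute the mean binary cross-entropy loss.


L[0] = -ln(1-0.29) = -ln(0.71) = 0.3425
L[1] = -ln(1-0.204) = -ln(0.796) = 0.2282
L[2] = -ln(1-0.368) = -ln(0.632) = 0.4589
mean = (0.3425 + 0.2282 + 0.4589)/3 = 0.3432

0.3432


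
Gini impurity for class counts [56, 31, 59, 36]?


Probabilities: [56/182, 31/182, 59/182, 36/182] ≈ [0.3077, 0.1703, 0.3242, 0.1978]
Σpᵢ² = (3136 + 961 + 3481 + 1296)/182² = 8874/33124
Gini = 1 - Σpᵢ² = 1 - 8874/33124 = 0.7321

0.7321


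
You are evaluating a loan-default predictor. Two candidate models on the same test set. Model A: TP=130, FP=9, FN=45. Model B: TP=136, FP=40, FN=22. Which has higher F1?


Model A: P=130/139=0.9353, R=130/175=0.7429, F1=2PR/(P+R)=2TP/(2TP+FP+FN)=260/314=0.828
Model B: P=136/176=0.7727, R=136/158=0.8608, F1=2PR/(P+R)=2TP/(2TP+FP+FN)=272/334=0.8144
0.828 > 0.8144 → Model A

Model A


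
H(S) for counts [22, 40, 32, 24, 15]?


Probabilities: [22/133, 40/133, 32/133, 24/133, 15/133] ≈ [0.1654, 0.3008, 0.2406, 0.1805, 0.1128]
H = -((22/133)·log₂(22/133) + (40/133)·log₂(40/133) + (32/133)·log₂(32/133) + (24/133)·log₂(24/133) + (15/133)·log₂(15/133))
  = 2.2461 bits

2.2461 bits
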